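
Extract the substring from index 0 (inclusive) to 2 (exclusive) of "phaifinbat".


Input string: 'phaifinbat'
Operation: slice [0:2]
Extract characters: s[0]='p', s[1]='h'
Result: ph


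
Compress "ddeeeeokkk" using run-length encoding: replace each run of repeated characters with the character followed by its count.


Input: 'ddeeeeokkk'
Operation: identify consecutive runs
Runs: 'dd' -> d2, 'eeee' -> e4, 'o' -> o1, 'kkk' -> k3
Encoded: d2e4o1k3


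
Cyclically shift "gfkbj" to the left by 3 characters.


Input: 'gfkbj', shift = 3
Operation: split at index 3 and swap parts
Front part s[0:3] = 'gfk'
Back part s[3:] = 'bj'
Rotated = back + front = 'bj' + 'gfk'
Result: bjgfk


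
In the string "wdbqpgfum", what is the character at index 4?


Input string: 'wdbqpgfum'
Operation: get character at index 4
Index mapping: s[0]='w', s[1]='d', s[2]='b', s[3]='q', s[4]='p'
Result: 'p'


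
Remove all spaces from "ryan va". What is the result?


Input string: 'ryan va'
Operation: remove all spaces
Words: 'ryan', 'va'
Join without spaces: ryanva


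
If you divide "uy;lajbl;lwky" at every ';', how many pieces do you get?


Input string: 'uy;lajbl;lwky'
Delimiter: ';'
Split result: 'uy', 'lajbl', 'lwky'
Number of parts: 3


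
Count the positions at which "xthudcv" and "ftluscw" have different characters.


String 1: 'xthudcv'
String 2: 'ftluscw'
Compare each position: pos 0: 'x'!='f', pos 1: 't'=='t', pos 2: 'h'!='l', pos 3: 'u'=='u', pos 4: 'd'!='s', pos 5: 'c'=='c', pos 6: 'v'!='w'
Differing positions: 4
Hamming distance: 4


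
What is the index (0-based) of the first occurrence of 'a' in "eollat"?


Input string: 'eollat'
Target: 'a'
Scanning left to right: s[0]='e', s[1]='o', s[2]='l', s[3]='l', s[4]='a'
First match at index: 4


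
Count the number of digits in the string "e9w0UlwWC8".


Input string: 'e9w0UlwWC8'
Operation: count digit characters (0-9)
Scan: 'e', '9'(digit), 'w', '0'(digit), 'U', 'l', 'w', 'W', 'C', '8'(digit)
Digits found: 3
Result: 3


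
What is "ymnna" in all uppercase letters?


Input string: 'ymnna'
Operation: convert each letter to uppercase
Mapping: 'y'->'Y', 'm'->'M', 'n'->'N', 'n'->'N', 'a'->'A'
Result: YMNNA


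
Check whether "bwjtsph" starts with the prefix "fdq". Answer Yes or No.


Input string: 'bwjtsph'
Prefix to check: 'fdq'
First 3 characters of input: 'bwj'
Match: False
Result: No


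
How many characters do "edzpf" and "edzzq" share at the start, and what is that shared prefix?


String 1: 'edzpf'
String 2: 'edzzq'
Compare position by position:
pos 0: 'e' vs 'e' match
pos 1: 'd' vs 'd' match
pos 2: 'z' vs 'z' match
pos 3: 'p' vs 'z' differ -> stop
Longest common prefix: "edz" (length 3)


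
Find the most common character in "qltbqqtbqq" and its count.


Input: 'qltbqqtbqq'
Operation: tally each character
Counts: 'b':2, 'l':1, 'q':5, 't':2
Maximum: 'q' appears 5 times


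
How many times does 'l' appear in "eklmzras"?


Input string: 'eklmzras'
Target character: 'l'
Scan each position: s[2]='l'
Matches found at indices: 2
Total: 1


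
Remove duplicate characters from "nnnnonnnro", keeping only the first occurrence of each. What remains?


Input: 'nnnnonnnro'
Operation: keep first occurrence of each character
Scan: s[0]='n' new -> keep; s[1]='n' seen -> skip; s[2]='n' seen -> skip; s[3]='n' seen -> skip; s[4]='o' new -> keep; s[5]='n' seen -> skip; s[6]='n' seen -> skip; s[7]='n' seen -> skip; s[8]='r' new -> keep; s[9]='o' seen -> skip
Result: nor


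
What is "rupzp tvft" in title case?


Input string: 'rupzp tvft'
Operation: capitalize first letter of each word
Word transformations: 'rupzp'->'Rupzp', 'tvft'->'Tvft'
Result: Rupzp Tvft


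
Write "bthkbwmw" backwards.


Input string: 'bthkbwmw'
Operation: reverse character order
Original order: 'b' -> 't' -> 'h' -> 'k' -> 'b' -> 'w' -> 'm' -> 'w'
Reversed order: 'w' -> 'm' -> 'w' -> 'b' -> 'k' -> 'h' -> 't' -> 'b'
Result: wmwbkhtb


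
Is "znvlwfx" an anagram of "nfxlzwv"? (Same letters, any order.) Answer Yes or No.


String 1: 'nfxlzwv' -> sorted: 'flnvwxz'
String 2: 'znvlwfx' -> sorted: 'flnvwxz'
Compare sorted forms: 'flnvwxz' == 'flnvwxz'
Anagram: Yes


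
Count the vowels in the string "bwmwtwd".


Input string: 'bwmwtwd'
Operation: count vowels (a, e, i, o, u)
Scan: s[0]='b', s[1]='w', s[2]='m', s[3]='w', s[4]='t', s[5]='w', s[6]='d'
Vowels found: 0
Result: 0


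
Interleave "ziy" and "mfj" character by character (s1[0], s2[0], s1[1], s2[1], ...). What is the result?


String 1: 'ziy'
String 2: 'mfj'
Operation: alternate characters
Pairs: 'z'+'m', 'i'+'f', 'y'+'j'
Result: zmifyj


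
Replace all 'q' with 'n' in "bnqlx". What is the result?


Input string: 'bnqlx'
Operation: replace 'q' with 'n'
Positions of 'q': 2
After replacement: bnnlx


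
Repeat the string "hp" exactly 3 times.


Input string: 'hp'
Operation: repeat 3 times
Concatenation: 'hp' + 'hp' + 'hp'
Result: hphphp


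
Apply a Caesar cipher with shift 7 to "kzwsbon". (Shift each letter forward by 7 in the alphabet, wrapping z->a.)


Input: 'kzwsbon', shift = 7
Operation: for each letter, (position + 7) mod 26
Mapping: 'k'(10+7=17)->'r', 'z'(25+7=32, 32 mod 26=6)->'g', 'w'(22+7=29, 29 mod 26=3)->'d', 's'(18+7=25)->'z', 'b'(1+7=8)->'i', 'o'(14+7=21)->'v', 'n'(13+7=20)->'u'
Result: rgdzivu


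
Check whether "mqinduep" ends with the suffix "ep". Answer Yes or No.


Input string: 'mqinduep'
Suffix to check: 'ep'
Last 2 characters of input: 'ep'
Match: True
Result: Yes


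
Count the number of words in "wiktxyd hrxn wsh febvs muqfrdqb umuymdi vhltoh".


Input string: 'wiktxyd hrxn wsh febvs muqfrdqb umuymdi vhltoh'
Operation: split by spaces
Words found: 'wiktxyd', 'hrxn', 'wsh', 'febvs', 'muqfrdqb', 'umuymdi', 'vhltoh'
Word count: 7


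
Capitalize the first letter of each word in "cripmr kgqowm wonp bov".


Input string: 'cripmr kgqowm wonp bov'
Operation: capitalize first letter of each word
Word transformations: 'cripmr'->'Cripmr', 'kgqowm'->'Kgqowm', 'wonp'->'Wonp', 'bov'->'Bov'
Result: Cripmr Kgqowm Wonp Bov


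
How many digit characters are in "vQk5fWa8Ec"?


Input string: 'vQk5fWa8Ec'
Operation: count digit characters (0-9)
Scan: 'v', 'Q', 'k', '5'(digit), 'f', 'W', 'a', '8'(digit), 'E', 'c'
Digits found: 2
Result: 2


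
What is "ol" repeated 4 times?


Input string: 'ol'
Operation: repeat 4 times
Concatenation: 'ol' + 'ol' + 'ol' + 'ol'
Result: olololol


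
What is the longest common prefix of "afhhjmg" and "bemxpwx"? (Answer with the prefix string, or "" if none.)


String 1: 'afhhjmg'
String 2: 'bemxpwx'
Compare position by position:
pos 0: 'a' vs 'b' differ -> stop
Longest common prefix: "" (length 0)


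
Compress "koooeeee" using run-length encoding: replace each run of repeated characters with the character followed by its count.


Input: 'koooeeee'
Operation: identify consecutive runs
Runs: 'k' -> k1, 'ooo' -> o3, 'eeee' -> e4
Encoded: k1o3e4


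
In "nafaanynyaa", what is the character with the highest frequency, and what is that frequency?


Input: 'nafaanynyaa'
Operation: tally each character
Counts: 'a':5, 'f':1, 'n':3, 'y':2
Maximum: 'a' appears 5 times


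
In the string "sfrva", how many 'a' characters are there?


Input string: 'sfrva'
Target character: 'a'
Scan each position: s[4]='a'
Matches found at indices: 4
Total: 1


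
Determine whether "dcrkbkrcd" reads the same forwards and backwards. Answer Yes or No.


Input string: 'dcrkbkrcd'
Reversed: 'dcrkbkrcd'
Compare pairs: s[0]='d' vs s[8]='d' (match), s[1]='c' vs s[7]='c' (match), s[2]='r' vs s[6]='r' (match), s[3]='k' vs s[5]='k' (match)
Palindrome: Yes


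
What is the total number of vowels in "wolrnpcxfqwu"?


Input string: 'wolrnpcxfqwu'
Operation: count vowels (a, e, i, o, u)
Scan: s[0]='w', s[1]='o' (vowel), s[2]='l', s[3]='r', s[4]='n', s[5]='p', s[6]='c', s[7]='x', s[8]='f', s[9]='q', s[10]='w', s[11]='u' (vowel)
Vowels found: 2
Result: 2


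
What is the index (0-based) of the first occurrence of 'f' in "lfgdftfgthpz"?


Input string: 'lfgdftfgthpz'
Target: 'f'
Scanning left to right: s[0]='l', s[1]='f'
First match at index: 1


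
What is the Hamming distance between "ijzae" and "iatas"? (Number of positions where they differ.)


String 1: 'ijzae'
String 2: 'iatas'
Compare each position: pos 0: 'i'=='i', pos 1: 'j'!='a', pos 2: 'z'!='t', pos 3: 'a'=='a', pos 4: 'e'!='s'
Differing positions: 3
Hamming distance: 3


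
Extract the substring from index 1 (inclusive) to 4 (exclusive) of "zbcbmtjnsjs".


Input string: 'zbcbmtjnsjs'
Operation: slice [1:4]
Extract characters: s[1]='b', s[2]='c', s[3]='b'
Result: bcb


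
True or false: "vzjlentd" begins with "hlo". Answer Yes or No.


Input string: 'vzjlentd'
Prefix to check: 'hlo'
First 3 characters of input: 'vzj'
Match: False
Result: No


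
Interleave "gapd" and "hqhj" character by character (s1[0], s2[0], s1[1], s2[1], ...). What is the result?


String 1: 'gapd'
String 2: 'hqhj'
Operation: alternate characters
Pairs: 'g'+'h', 'a'+'q', 'p'+'h', 'd'+'j'
Result: ghaqphdj


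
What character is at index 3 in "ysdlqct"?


Input string: 'ysdlqct'
Operation: get character at index 3
Index mapping: s[0]='y', s[1]='s', s[2]='d', s[3]='l'
Result: 'l'


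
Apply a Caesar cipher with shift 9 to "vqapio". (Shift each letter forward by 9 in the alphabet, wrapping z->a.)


Input: 'vqapio', shift = 9
Operation: for each letter, (position + 9) mod 26
Mapping: 'v'(21+9=30, 30 mod 26=4)->'e', 'q'(16+9=25)->'z', 'a'(0+9=9)->'j', 'p'(15+9=24)->'y', 'i'(8+9=17)->'r', 'o'(14+9=23)->'x'
Result: ezjyrx


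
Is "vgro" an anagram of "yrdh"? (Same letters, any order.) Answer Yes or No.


String 1: 'yrdh' -> sorted: 'dhry'
String 2: 'vgro' -> sorted: 'gorv'
Compare sorted forms: 'dhry' != 'gorv'
Anagram: No


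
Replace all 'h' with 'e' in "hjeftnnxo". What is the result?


Input string: 'hjeftnnxo'
Operation: replace 'h' with 'e'
Positions of 'h': 0
After replacement: ejeftnnxo


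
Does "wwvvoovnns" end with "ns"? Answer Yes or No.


Input string: 'wwvvoovnns'
Suffix to check: 'ns'
Last 2 characters of input: 'ns'
Match: True
Result: Yes


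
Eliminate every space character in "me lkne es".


Input string: 'me lkne es'
Operation: remove all spaces
Words: 'me', 'lkne', 'es'
Join without spaces: melknees


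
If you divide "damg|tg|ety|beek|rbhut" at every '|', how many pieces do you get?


Input string: 'damg|tg|ety|beek|rbhut'
Delimiter: '|'
Split result: 'damg', 'tg', 'ety', 'beek', 'rbhut'
Number of parts: 5


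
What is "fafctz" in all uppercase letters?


Input string: 'fafctz'
Operation: convert each letter to uppercase
Mapping: 'f'->'F', 'a'->'A', 'f'->'F', 'c'->'C', 't'->'T', 'z'->'Z'
Result: FAFCTZ


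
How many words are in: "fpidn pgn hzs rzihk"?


Input string: 'fpidn pgn hzs rzihk'
Operation: split by spaces
Words found: 'fpidn', 'pgn', 'hzs', 'rzihk'
Word count: 4


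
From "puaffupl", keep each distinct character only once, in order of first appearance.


Input: 'puaffupl'
Operation: keep first occurrence of each character
Scan: s[0]='p' new -> keep; s[1]='u' new -> keep; s[2]='a' new -> keep; s[3]='f' new -> keep; s[4]='f' seen -> skip; s[5]='u' seen -> skip; s[6]='p' seen -> skip; s[7]='l' new -> keep
Result: puafl


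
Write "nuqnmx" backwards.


Input string: 'nuqnmx'
Operation: reverse character order
Original order: 'n' -> 'u' -> 'q' -> 'n' -> 'm' -> 'x'
Reversed order: 'x' -> 'm' -> 'n' -> 'q' -> 'u' -> 'n'
Result: xmnqun


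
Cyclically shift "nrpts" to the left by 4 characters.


Input: 'nrpts', shift = 4
Operation: split at index 4 and swap parts
Front part s[0:4] = 'nrpt'
Back part s[4:] = 's'
Rotated = back + front = 's' + 'nrpt'
Result: snrpt


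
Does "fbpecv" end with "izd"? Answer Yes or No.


Input string: 'fbpecv'
Suffix to check: 'izd'
Last 3 characters of input: 'ecv'
Match: False
Result: No


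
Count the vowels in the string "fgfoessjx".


Input string: 'fgfoessjx'
Operation: count vowels (a, e, i, o, u)
Scan: s[0]='f', s[1]='g', s[2]='f', s[3]='o' (vowel), s[4]='e' (vowel), s[5]='s', s[6]='s', s[7]='j', s[8]='x'
Vowels found: 2
Result: 2


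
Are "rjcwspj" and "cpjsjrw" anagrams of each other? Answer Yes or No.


String 1: 'rjcwspj' -> sorted: 'cjjprsw'
String 2: 'cpjsjrw' -> sorted: 'cjjprsw'
Compare sorted forms: 'cjjprsw' == 'cjjprsw'
Anagram: Yes


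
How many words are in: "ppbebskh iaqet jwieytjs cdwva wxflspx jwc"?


Input string: 'ppbebskh iaqet jwieytjs cdwva wxflspx jwc'
Operation: split by spaces
Words found: 'ppbebskh', 'iaqet', 'jwieytjs', 'cdwva', 'wxflspx', 'jwc'
Word count: 6


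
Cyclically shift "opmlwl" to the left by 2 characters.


Input: 'opmlwl', shift = 2
Operation: split at index 2 and swap parts
Front part s[0:2] = 'op'
Back part s[2:] = 'mlwl'
Rotated = back + front = 'mlwl' + 'op'
Result: mlwlop


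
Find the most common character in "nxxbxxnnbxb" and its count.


Input: 'nxxbxxnnbxb'
Operation: tally each character
Counts: 'b':3, 'n':3, 'x':5
Maximum: 'x' appears 5 times


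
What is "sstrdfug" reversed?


Input string: 'sstrdfug'
Operation: reverse character order
Original order: 's' -> 's' -> 't' -> 'r' -> 'd' -> 'f' -> 'u' -> 'g'
Reversed order: 'g' -> 'u' -> 'f' -> 'd' -> 'r' -> 't' -> 's' -> 's'
Result: gufdrtss


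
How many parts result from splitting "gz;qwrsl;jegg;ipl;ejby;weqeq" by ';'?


Input string: 'gz;qwrsl;jegg;ipl;ejby;weqeq'
Delimiter: ';'
Split result: 'gz', 'qwrsl', 'jegg', 'ipl', 'ejby', 'weqeq'
Number of parts: 6


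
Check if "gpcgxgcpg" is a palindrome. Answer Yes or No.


Input string: 'gpcgxgcpg'
Reversed: 'gpcgxgcpg'
Compare pairs: s[0]='g' vs s[8]='g' (match), s[1]='p' vs s[7]='p' (match), s[2]='c' vs s[6]='c' (match), s[3]='g' vs s[5]='g' (match)
Palindrome: Yes


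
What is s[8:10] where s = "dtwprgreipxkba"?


Input string: 'dtwprgreipxkba'
Operation: slice [8:10]
Extract characters: s[8]='i', s[9]='p'
Result: ip


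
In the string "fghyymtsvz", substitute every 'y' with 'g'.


Input string: 'fghyymtsvz'
Operation: replace 'y' with 'g'
Positions of 'y': 3, 4
After replacement: fghggmtsvz


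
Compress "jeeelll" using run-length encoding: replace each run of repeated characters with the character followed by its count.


Input: 'jeeelll'
Operation: identify consecutive runs
Runs: 'j' -> j1, 'eee' -> e3, 'lll' -> l3
Encoded: j1e3l3


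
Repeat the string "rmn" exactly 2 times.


Input string: 'rmn'
Operation: repeat 2 times
Concatenation: 'rmn' + 'rmn'
Result: rmnrmn


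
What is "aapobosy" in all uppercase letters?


Input string: 'aapobosy'
Operation: convert each letter to uppercase
Mapping: 'a'->'A', 'a'->'A', 'p'->'P', 'o'->'O', 'b'->'B', 'o'->'O', 's'->'S', 'y'->'Y'
Result: AAPOBOSY


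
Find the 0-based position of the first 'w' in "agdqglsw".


Input string: 'agdqglsw'
Target: 'w'
Scanning left to right: s[0]='a', s[1]='g', s[2]='d', s[3]='q', s[4]='g', s[5]='l', s[6]='s', s[7]='w'
First match at index: 7


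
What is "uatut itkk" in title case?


Input string: 'uatut itkk'
Operation: capitalize first letter of each word
Word transformations: 'uatut'->'Uatut', 'itkk'->'Itkk'
Result: Uatut Itkk


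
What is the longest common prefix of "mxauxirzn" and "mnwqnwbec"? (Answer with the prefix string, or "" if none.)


String 1: 'mxauxirzn'
String 2: 'mnwqnwbec'
Compare position by position:
pos 0: 'm' vs 'm' match
pos 1: 'x' vs 'n' differ -> stop
Longest common prefix: "m" (length 1)


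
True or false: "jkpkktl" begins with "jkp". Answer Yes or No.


Input string: 'jkpkktl'
Prefix to check: 'jkp'
First 3 characters of input: 'jkp'
Match: True
Result: Yes


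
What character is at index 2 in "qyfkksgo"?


Input string: 'qyfkksgo'
Operation: get character at index 2
Index mapping: s[0]='q', s[1]='y', s[2]='f'
Result: 'f'


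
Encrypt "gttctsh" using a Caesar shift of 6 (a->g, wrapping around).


Input: 'gttctsh', shift = 6
Operation: for each letter, (position + 6) mod 26
Mapping: 'g'(6+6=12)->'m', 't'(19+6=25)->'z', 't'(19+6=25)->'z', 'c'(2+6=8)->'i', 't'(19+6=25)->'z', 's'(18+6=24)->'y', 'h'(7+6=13)->'n'
Result: mzzizyn


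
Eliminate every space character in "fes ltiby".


Input string: 'fes ltiby'
Operation: remove all spaces
Words: 'fes', 'ltiby'
Join without spaces: fesltiby


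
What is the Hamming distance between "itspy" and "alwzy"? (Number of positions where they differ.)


String 1: 'itspy'
String 2: 'alwzy'
Compare each position: pos 0: 'i'!='a', pos 1: 't'!='l', pos 2: 's'!='w', pos 3: 'p'!='z', pos 4: 'y'=='y'
Differing positions: 4
Hamming distance: 4


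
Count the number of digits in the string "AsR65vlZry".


Input string: 'AsR65vlZry'
Operation: count digit characters (0-9)
Scan: 'A', 's', 'R', '6'(digit), '5'(digit), 'v', 'l', 'Z', 'r', 'y'
Digits found: 2
Result: 2


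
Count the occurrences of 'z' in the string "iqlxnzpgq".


Input string: 'iqlxnzpgq'
Target character: 'z'
Scan each position: s[5]='z'
Matches found at indices: 5
Total: 1


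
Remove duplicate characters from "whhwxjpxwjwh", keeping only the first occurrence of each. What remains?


Input: 'whhwxjpxwjwh'
Operation: keep first occurrence of each character
Scan: s[0]='w' new -> keep; s[1]='h' new -> keep; s[2]='h' seen -> skip; s[3]='w' seen -> skip; s[4]='x' new -> keep; s[5]='j' new -> keep; s[6]='p' new -> keep; s[7]='x' seen -> skip; s[8]='w' seen -> skip; s[9]='j' seen -> skip; s[10]='w' seen -> skip; s[11]='h' seen -> skip
Result: whxjp


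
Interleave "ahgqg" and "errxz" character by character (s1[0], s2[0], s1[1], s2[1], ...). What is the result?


String 1: 'ahgqg'
String 2: 'errxz'
Operation: alternate characters
Pairs: 'a'+'e', 'h'+'r', 'g'+'r', 'q'+'x', 'g'+'z'
Result: aehrgrqxgz


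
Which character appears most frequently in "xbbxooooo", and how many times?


Input: 'xbbxooooo'
Operation: tally each character
Counts: 'b':2, 'o':5, 'x':2
Maximum: 'o' appears 5 times


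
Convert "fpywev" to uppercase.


Input string: 'fpywev'
Operation: convert each letter to uppercase
Mapping: 'f'->'F', 'p'->'P', 'y'->'Y', 'w'->'W', 'e'->'E', 'v'->'V'
Result: FPYWEV


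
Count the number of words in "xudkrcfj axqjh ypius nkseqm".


Input string: 'xudkrcfj axqjh ypius nkseqm'
Operation: split by spaces
Words found: 'xudkrcfj', 'axqjh', 'ypius', 'nkseqm'
Word count: 4


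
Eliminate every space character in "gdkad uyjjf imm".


Input string: 'gdkad uyjjf imm'
Operation: remove all spaces
Words: 'gdkad', 'uyjjf', 'imm'
Join without spaces: gdkaduyjjfimm


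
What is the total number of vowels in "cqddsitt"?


Input string: 'cqddsitt'
Operation: count vowels (a, e, i, o, u)
Scan: s[0]='c', s[1]='q', s[2]='d', s[3]='d', s[4]='s', s[5]='i' (vowel), s[6]='t', s[7]='t'
Vowels found: 1
Result: 1


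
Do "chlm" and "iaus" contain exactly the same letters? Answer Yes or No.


String 1: 'chlm' -> sorted: 'chlm'
String 2: 'iaus' -> sorted: 'aisu'
Compare sorted forms: 'chlm' != 'aisu'
Anagram: No


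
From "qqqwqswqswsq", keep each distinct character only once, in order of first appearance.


Input: 'qqqwqswqswsq'
Operation: keep first occurrence of each character
Scan: s[0]='q' new -> keep; s[1]='q' seen -> skip; s[2]='q' seen -> skip; s[3]='w' new -> keep; s[4]='q' seen -> skip; s[5]='s' new -> keep; s[6]='w' seen -> skip; s[7]='q' seen -> skip; s[8]='s' seen -> skip; s[9]='w' seen -> skip; s[10]='s' seen -> skip; s[11]='q' seen -> skip
Result: qws


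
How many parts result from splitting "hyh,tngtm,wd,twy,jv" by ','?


Input string: 'hyh,tngtm,wd,twy,jv'
Delimiter: ','
Split result: 'hyh', 'tngtm', 'wd', 'twy', 'jv'
Number of parts: 5


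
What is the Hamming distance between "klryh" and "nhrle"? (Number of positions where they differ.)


String 1: 'klryh'
String 2: 'nhrle'
Compare each position: pos 0: 'k'!='n', pos 1: 'l'!='h', pos 2: 'r'=='r', pos 3: 'y'!='l', pos 4: 'h'!='e'
Differing positions: 4
Hamming distance: 4


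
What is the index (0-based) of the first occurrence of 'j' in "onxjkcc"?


Input string: 'onxjkcc'
Target: 'j'
Scanning left to right: s[0]='o', s[1]='n', s[2]='x', s[3]='j'
First match at index: 3


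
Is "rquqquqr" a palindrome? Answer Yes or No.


Input string: 'rquqquqr'
Reversed: 'rquqquqr'
Compare pairs: s[0]='r' vs s[7]='r' (match), s[1]='q' vs s[6]='q' (match), s[2]='u' vs s[5]='u' (match), s[3]='q' vs s[4]='q' (match)
Palindrome: Yes


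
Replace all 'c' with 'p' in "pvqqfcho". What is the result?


Input string: 'pvqqfcho'
Operation: replace 'c' with 'p'
Positions of 'c': 5
After replacement: pvqqfpho


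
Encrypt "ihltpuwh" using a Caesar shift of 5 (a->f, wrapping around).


Input: 'ihltpuwh', shift = 5
Operation: for each letter, (position + 5) mod 26
Mapping: 'i'(8+5=13)->'n', 'h'(7+5=12)->'m', 'l'(11+5=16)->'q', 't'(19+5=24)->'y', 'p'(15+5=20)->'u', 'u'(20+5=25)->'z', 'w'(22+5=27, 27 mod 26=1)->'b', 'h'(7+5=12)->'m'
Result: nmqyuzbm


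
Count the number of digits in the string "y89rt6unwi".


Input string: 'y89rt6unwi'
Operation: count digit characters (0-9)
Scan: 'y', '8'(digit), '9'(digit), 'r', 't', '6'(digit), 'u', 'n', 'w', 'i'
Digits found: 3
Result: 3


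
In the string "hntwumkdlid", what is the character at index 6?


Input string: 'hntwumkdlid'
Operation: get character at index 6
Index mapping: s[0]='h', s[1]='n', s[2]='t', s[3]='w', s[4]='u', s[5]='m', s[6]='k'
Result: 'k'


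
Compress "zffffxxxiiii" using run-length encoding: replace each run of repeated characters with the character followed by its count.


Input: 'zffffxxxiiii'
Operation: identify consecutive runs
Runs: 'z' -> z1, 'ffff' -> f4, 'xxx' -> x3, 'iiii' -> i4
Encoded: z1f4x3i4


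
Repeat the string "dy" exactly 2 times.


Input string: 'dy'
Operation: repeat 2 times
Concatenation: 'dy' + 'dy'
Result: dydy


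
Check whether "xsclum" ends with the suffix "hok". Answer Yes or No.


Input string: 'xsclum'
Suffix to check: 'hok'
Last 3 characters of input: 'lum'
Match: False
Result: No


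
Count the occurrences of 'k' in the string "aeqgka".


Input string: 'aeqgka'
Target character: 'k'
Scan each position: s[4]='k'
Matches found at indices: 4
Total: 1


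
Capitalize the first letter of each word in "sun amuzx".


Input string: 'sun amuzx'
Operation: capitalize first letter of each word
Word transformations: 'sun'->'Sun', 'amuzx'->'Amuzx'
Result: Sun Amuzx


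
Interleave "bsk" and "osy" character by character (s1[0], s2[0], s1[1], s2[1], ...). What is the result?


String 1: 'bsk'
String 2: 'osy'
Operation: alternate characters
Pairs: 'b'+'o', 's'+'s', 'k'+'y'
Result: bossky


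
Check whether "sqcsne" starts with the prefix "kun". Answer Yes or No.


Input string: 'sqcsne'
Prefix to check: 'kun'
First 3 characters of input: 'sqc'
Match: False
Result: No


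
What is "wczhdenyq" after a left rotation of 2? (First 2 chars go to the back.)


Input: 'wczhdenyq', shift = 2
Operation: split at index 2 and swap parts
Front part s[0:2] = 'wc'
Back part s[2:] = 'zhdenyq'
Rotated = back + front = 'zhdenyq' + 'wc'
Result: zhdenyqwc


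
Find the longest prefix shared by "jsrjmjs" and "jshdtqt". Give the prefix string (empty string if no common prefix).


String 1: 'jsrjmjs'
String 2: 'jshdtqt'
Compare position by position:
pos 0: 'j' vs 'j' match
pos 1: 's' vs 's' match
pos 2: 'r' vs 'h' differ -> stop
Longest common prefix: "js" (length 2)


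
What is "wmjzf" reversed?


Input string: 'wmjzf'
Operation: reverse character order
Original order: 'w' -> 'm' -> 'j' -> 'z' -> 'f'
Reversed order: 'f' -> 'z' -> 'j' -> 'm' -> 'w'
Result: fzjmw


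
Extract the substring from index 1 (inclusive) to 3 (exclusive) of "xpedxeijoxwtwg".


Input string: 'xpedxeijoxwtwg'
Operation: slice [1:3]
Extract characters: s[1]='p', s[2]='e'
Result: pe


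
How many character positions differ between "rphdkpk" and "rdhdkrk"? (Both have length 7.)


String 1: 'rphdkpk'
String 2: 'rdhdkrk'
Compare each position: pos 0: 'r'=='r', pos 1: 'p'!='d', pos 2: 'h'=='h', pos 3: 'd'=='d', pos 4: 'k'=='k', pos 5: 'p'!='r', pos 6: 'k'=='k'
Differing positions: 2
Hamming distance: 2


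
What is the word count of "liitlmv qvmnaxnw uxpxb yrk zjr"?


Input string: 'liitlmv qvmnaxnw uxpxb yrk zjr'
Operation: split by spaces
Words found: 'liitlmv', 'qvmnaxnw', 'uxpxb', 'yrk', 'zjr'
Word count: 5


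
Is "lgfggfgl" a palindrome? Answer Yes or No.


Input string: 'lgfggfgl'
Reversed: 'lgfggfgl'
Compare pairs: s[0]='l' vs s[7]='l' (match), s[1]='g' vs s[6]='g' (match), s[2]='f' vs s[5]='f' (match), s[3]='g' vs s[4]='g' (match)
Palindrome: Yes


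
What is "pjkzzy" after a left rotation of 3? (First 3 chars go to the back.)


Input: 'pjkzzy', shift = 3
Operation: split at index 3 and swap parts
Front part s[0:3] = 'pjk'
Back part s[3:] = 'zzy'
Rotated = back + front = 'zzy' + 'pjk'
Result: zzypjk


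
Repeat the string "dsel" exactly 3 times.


Input string: 'dsel'
Operation: repeat 3 times
Concatenation: 'dsel' + 'dsel' + 'dsel'
Result: dseldseldsel


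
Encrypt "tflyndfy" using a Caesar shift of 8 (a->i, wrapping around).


Input: 'tflyndfy', shift = 8
Operation: for each letter, (position + 8) mod 26
Mapping: 't'(19+8=27, 27 mod 26=1)->'b', 'f'(5+8=13)->'n', 'l'(11+8=19)->'t', 'y'(24+8=32, 32 mod 26=6)->'g', 'n'(13+8=21)->'v', 'd'(3+8=11)->'l', 'f'(5+8=13)->'n', 'y'(24+8=32, 32 mod 26=6)->'g'
Result: bntgvlng


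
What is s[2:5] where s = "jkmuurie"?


Input string: 'jkmuurie'
Operation: slice [2:5]
Extract characters: s[2]='m', s[3]='u', s[4]='u'
Result: muu


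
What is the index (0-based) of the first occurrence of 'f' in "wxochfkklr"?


Input string: 'wxochfkklr'
Target: 'f'
Scanning left to right: s[0]='w', s[1]='x', s[2]='o', s[3]='c', s[4]='h', s[5]='f'
First match at index: 5


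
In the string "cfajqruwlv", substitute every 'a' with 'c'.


Input string: 'cfajqruwlv'
Operation: replace 'a' with 'c'
Positions of 'a': 2
After replacement: cfcjqruwlv


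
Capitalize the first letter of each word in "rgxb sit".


Input string: 'rgxb sit'
Operation: capitalize first letter of each word
Word transformations: 'rgxb'->'Rgxb', 'sit'->'Sit'
Result: Rgxb Sit


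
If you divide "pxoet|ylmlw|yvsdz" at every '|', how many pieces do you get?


Input string: 'pxoet|ylmlw|yvsdz'
Delimiter: '|'
Split result: 'pxoet', 'ylmlw', 'yvsdz'
Number of parts: 3


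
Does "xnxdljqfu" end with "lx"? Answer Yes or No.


Input string: 'xnxdljqfu'
Suffix to check: 'lx'
Last 2 characters of input: 'fu'
Match: False
Result: No


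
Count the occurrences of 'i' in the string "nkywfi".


Input string: 'nkywfi'
Target character: 'i'
Scan each position: s[5]='i'
Matches found at indices: 5
Total: 1


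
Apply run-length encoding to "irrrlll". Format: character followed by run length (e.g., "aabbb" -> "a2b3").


Input: 'irrrlll'
Operation: identify consecutive runs
Runs: 'i' -> i1, 'rrr' -> r3, 'lll' -> l3
Encoded: i1r3l3


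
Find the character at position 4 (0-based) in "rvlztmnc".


Input string: 'rvlztmnc'
Operation: get character at index 4
Index mapping: s[0]='r', s[1]='v', s[2]='l', s[3]='z', s[4]='t'
Result: 't'


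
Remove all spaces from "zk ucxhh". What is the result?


Input string: 'zk ucxhh'
Operation: remove all spaces
Words: 'zk', 'ucxhh'
Join without spaces: zkucxhh


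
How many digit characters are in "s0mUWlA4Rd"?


Input string: 's0mUWlA4Rd'
Operation: count digit characters (0-9)
Scan: 's', '0'(digit), 'm', 'U', 'W', 'l', 'A', '4'(digit), 'R', 'd'
Digits found: 2
Result: 2


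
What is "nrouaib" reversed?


Input string: 'nrouaib'
Operation: reverse character order
Original order: 'n' -> 'r' -> 'o' -> 'u' -> 'a' -> 'i' -> 'b'
Reversed order: 'b' -> 'i' -> 'a' -> 'u' -> 'o' -> 'r' -> 'n'
Result: biauorn


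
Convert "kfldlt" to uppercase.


Input string: 'kfldlt'
Operation: convert each letter to uppercase
Mapping: 'k'->'K', 'f'->'F', 'l'->'L', 'd'->'D', 'l'->'L', 't'->'T'
Result: KFLDLT


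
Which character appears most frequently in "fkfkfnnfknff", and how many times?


Input: 'fkfkfnnfknff'
Operation: tally each character
Counts: 'f':6, 'k':3, 'n':3
Maximum: 'f' appears 6 times


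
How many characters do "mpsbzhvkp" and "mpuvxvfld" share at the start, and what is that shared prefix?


String 1: 'mpsbzhvkp'
String 2: 'mpuvxvfld'
Compare position by position:
pos 0: 'm' vs 'm' match
pos 1: 'p' vs 'p' match
pos 2: 's' vs 'u' differ -> stop
Longest common prefix: "mp" (length 2)


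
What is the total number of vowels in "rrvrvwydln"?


Input string: 'rrvrvwydln'
Operation: count vowels (a, e, i, o, u)
Scan: s[0]='r', s[1]='r', s[2]='v', s[3]='r', s[4]='v', s[5]='w', s[6]='y', s[7]='d', s[8]='l', s[9]='n'
Vowels found: 0
Result: 0


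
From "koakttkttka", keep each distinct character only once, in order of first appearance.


Input: 'koakttkttka'
Operation: keep first occurrence of each character
Scan: s[0]='k' new -> keep; s[1]='o' new -> keep; s[2]='a' new -> keep; s[3]='k' seen -> skip; s[4]='t' new -> keep; s[5]='t' seen -> skip; s[6]='k' seen -> skip; s[7]='t' seen -> skip; s[8]='t' seen -> skip; s[9]='k' seen -> skip; s[10]='a' seen -> skip
Result: koat


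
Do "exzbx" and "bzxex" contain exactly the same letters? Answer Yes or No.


String 1: 'exzbx' -> sorted: 'bexxz'
String 2: 'bzxex' -> sorted: 'bexxz'
Compare sorted forms: 'bexxz' == 'bexxz'
Anagram: Yes


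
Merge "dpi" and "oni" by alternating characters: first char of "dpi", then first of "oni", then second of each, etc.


String 1: 'dpi'
String 2: 'oni'
Operation: alternate characters
Pairs: 'd'+'o', 'p'+'n', 'i'+'i'
Result: dopnii


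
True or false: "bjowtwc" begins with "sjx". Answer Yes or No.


Input string: 'bjowtwc'
Prefix to check: 'sjx'
First 3 characters of input: 'bjo'
Match: False
Result: No


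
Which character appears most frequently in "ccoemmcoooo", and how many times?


Input: 'ccoemmcoooo'
Operation: tally each character
Counts: 'c':3, 'e':1, 'm':2, 'o':5
Maximum: 'o' appears 5 times


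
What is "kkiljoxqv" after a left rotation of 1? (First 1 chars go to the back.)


Input: 'kkiljoxqv', shift = 1
Operation: split at index 1 and swap parts
Front part s[0:1] = 'k'
Back part s[1:] = 'kiljoxqv'
Rotated = back + front = 'kiljoxqv' + 'k'
Result: kiljoxqvk


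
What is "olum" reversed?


Input string: 'olum'
Operation: reverse character order
Original order: 'o' -> 'l' -> 'u' -> 'm'
Reversed order: 'm' -> 'u' -> 'l' -> 'o'
Result: mulo


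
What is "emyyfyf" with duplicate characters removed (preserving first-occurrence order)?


Input: 'emyyfyf'
Operation: keep first occurrence of each character
Scan: s[0]='e' new -> keep; s[1]='m' new -> keep; s[2]='y' new -> keep; s[3]='y' seen -> skip; s[4]='f' new -> keep; s[5]='y' seen -> skip; s[6]='f' seen -> skip
Result: emyf


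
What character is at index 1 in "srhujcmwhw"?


Input string: 'srhujcmwhw'
Operation: get character at index 1
Index mapping: s[0]='s', s[1]='r'
Result: 'r'


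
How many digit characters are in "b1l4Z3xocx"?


Input string: 'b1l4Z3xocx'
Operation: count digit characters (0-9)
Scan: 'b', '1'(digit), 'l', '4'(digit), 'Z', '3'(digit), 'x', 'o', 'c', 'x'
Digits found: 3
Result: 3


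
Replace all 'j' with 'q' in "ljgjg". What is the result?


Input string: 'ljgjg'
Operation: replace 'j' with 'q'
Positions of 'j': 1, 3
After replacement: lqgqg


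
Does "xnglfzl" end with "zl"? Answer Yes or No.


Input string: 'xnglfzl'
Suffix to check: 'zl'
Last 2 characters of input: 'zl'
Match: True
Result: Yes


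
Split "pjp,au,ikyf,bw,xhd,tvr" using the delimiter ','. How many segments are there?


Input string: 'pjp,au,ikyf,bw,xhd,tvr'
Delimiter: ','
Split result: 'pjp', 'au', 'ikyf', 'bw', 'xhd', 'tvr'
Number of parts: 6


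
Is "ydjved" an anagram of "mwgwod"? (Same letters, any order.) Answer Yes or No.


String 1: 'mwgwod' -> sorted: 'dgmoww'
String 2: 'ydjved' -> sorted: 'ddejvy'
Compare sorted forms: 'dgmoww' != 'ddejvy'
Anagram: No


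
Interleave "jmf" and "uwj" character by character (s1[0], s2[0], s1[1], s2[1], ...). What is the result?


String 1: 'jmf'
String 2: 'uwj'
Operation: alternate characters
Pairs: 'j'+'u', 'm'+'w', 'f'+'j'
Result: jumwfj


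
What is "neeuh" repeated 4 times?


Input string: 'neeuh'
Operation: repeat 4 times
Concatenation: 'neeuh' + 'neeuh' + 'neeuh' + 'neeuh'
Result: neeuhneeuhneeuhneeuh


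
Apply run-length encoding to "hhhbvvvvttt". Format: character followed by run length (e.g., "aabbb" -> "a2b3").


Input: 'hhhbvvvvttt'
Operation: identify consecutive runs
Runs: 'hhh' -> h3, 'b' -> b1, 'vvvv' -> v4, 'ttt' -> t3
Encoded: h3b1v4t3


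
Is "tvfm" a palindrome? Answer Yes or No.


Input string: 'tvfm'
Reversed: 'mfvt'
Compare pairs: s[0]='t' vs s[3]='m' (mismatch), s[1]='v' vs s[2]='f' (mismatch)
Palindrome: No


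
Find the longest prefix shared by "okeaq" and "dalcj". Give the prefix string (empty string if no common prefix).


String 1: 'okeaq'
String 2: 'dalcj'
Compare position by position:
pos 0: 'o' vs 'd' differ -> stop
Longest common prefix: "" (length 0)


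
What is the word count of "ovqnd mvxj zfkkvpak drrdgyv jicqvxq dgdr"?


Input string: 'ovqnd mvxj zfkkvpak drrdgyv jicqvxq dgdr'
Operation: split by spaces
Words found: 'ovqnd', 'mvxj', 'zfkkvpak', 'drrdgyv', 'jicqvxq', 'dgdr'
Word count: 6


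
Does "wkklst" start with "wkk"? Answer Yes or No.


Input string: 'wkklst'
Prefix to check: 'wkk'
First 3 characters of input: 'wkk'
Match: True
Result: Yes


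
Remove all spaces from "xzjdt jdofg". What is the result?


Input string: 'xzjdt jdofg'
Operation: remove all spaces
Words: 'xzjdt', 'jdofg'
Join without spaces: xzjdtjdofg


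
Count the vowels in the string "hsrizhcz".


Input string: 'hsrizhcz'
Operation: count vowels (a, e, i, o, u)
Scan: s[0]='h', s[1]='s', s[2]='r', s[3]='i' (vowel), s[4]='z', s[5]='h', s[6]='c', s[7]='z'
Vowels found: 1
Result: 1


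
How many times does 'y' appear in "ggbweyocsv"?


Input string: 'ggbweyocsv'
Target character: 'y'
Scan each position: s[5]='y'
Matches found at indices: 5
Total: 1


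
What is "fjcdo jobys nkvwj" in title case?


Input string: 'fjcdo jobys nkvwj'
Operation: capitalize first letter of each word
Word transformations: 'fjcdo'->'Fjcdo', 'jobys'->'Jobys', 'nkvwj'->'Nkvwj'
Result: Fjcdo Jobys Nkvwj


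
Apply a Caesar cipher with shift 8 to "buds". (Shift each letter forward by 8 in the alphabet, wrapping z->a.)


Input: 'buds', shift = 8
Operation: for each letter, (position + 8) mod 26
Mapping: 'b'(1+8=9)->'j', 'u'(20+8=28, 28 mod 26=2)->'c', 'd'(3+8=11)->'l', 's'(18+8=26, 26 mod 26=0)->'a'
Result: jcla


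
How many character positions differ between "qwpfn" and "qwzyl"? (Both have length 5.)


String 1: 'qwpfn'
String 2: 'qwzyl'
Compare each position: pos 0: 'q'=='q', pos 1: 'w'=='w', pos 2: 'p'!='z', pos 3: 'f'!='y', pos 4: 'n'!='l'
Differing positions: 3
Hamming distance: 3


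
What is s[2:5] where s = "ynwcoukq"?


Input string: 'ynwcoukq'
Operation: slice [2:5]
Extract characters: s[2]='w', s[3]='c', s[4]='o'
Result: wco


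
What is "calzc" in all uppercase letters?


Input string: 'calzc'
Operation: convert each letter to uppercase
Mapping: 'c'->'C', 'a'->'A', 'l'->'L', 'z'->'Z', 'c'->'C'
Result: CALZC


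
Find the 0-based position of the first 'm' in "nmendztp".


Input string: 'nmendztp'
Target: 'm'
Scanning left to right: s[0]='n', s[1]='m'
First match at index: 1


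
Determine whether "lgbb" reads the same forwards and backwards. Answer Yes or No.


Input string: 'lgbb'
Reversed: 'bbgl'
Compare pairs: s[0]='l' vs s[3]='b' (mismatch), s[1]='g' vs s[2]='b' (mismatch)
Palindrome: No


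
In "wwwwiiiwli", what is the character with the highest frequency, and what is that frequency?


Input: 'wwwwiiiwli'
Operation: tally each character
Counts: 'i':4, 'l':1, 'w':5
Maximum: 'w' appears 5 times


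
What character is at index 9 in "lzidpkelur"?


Input string: 'lzidpkelur'
Operation: get character at index 9
Index mapping: s[0]='l', s[1]='z', s[2]='i', s[3]='d', s[4]='p', s[5]='k', s[6]='e', s[7]='l', s[8]='u', s[9]='r'
Result: 'r'


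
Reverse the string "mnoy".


Input string: 'mnoy'
Operation: reverse character order
Original order: 'm' -> 'n' -> 'o' -> 'y'
Reversed order: 'y' -> 'o' -> 'n' -> 'm'
Result: yonm


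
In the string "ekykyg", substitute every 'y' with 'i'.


Input string: 'ekykyg'
Operation: replace 'y' with 'i'
Positions of 'y': 2, 4
After replacement: ekikig


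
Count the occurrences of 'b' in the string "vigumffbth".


Input string: 'vigumffbth'
Target character: 'b'
Scan each position: s[7]='b'
Matches found at indices: 7
Total: 1


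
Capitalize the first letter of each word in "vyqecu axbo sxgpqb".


Input string: 'vyqecu axbo sxgpqb'
Operation: capitalize first letter of each word
Word transformations: 'vyqecu'->'Vyqecu', 'axbo'->'Axbo', 'sxgpqb'->'Sxgpqb'
Result: Vyqecu Axbo Sxgpqb


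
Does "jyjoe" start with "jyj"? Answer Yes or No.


Input string: 'jyjoe'
Prefix to check: 'jyj'
First 3 characters of input: 'jyj'
Match: True
Result: Yes


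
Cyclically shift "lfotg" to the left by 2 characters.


Input: 'lfotg', shift = 2
Operation: split at index 2 and swap parts
Front part s[0:2] = 'lf'
Back part s[2:] = 'otg'
Rotated = back + front = 'otg' + 'lf'
Result: otglf


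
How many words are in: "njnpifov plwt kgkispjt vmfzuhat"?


Input string: 'njnpifov plwt kgkispjt vmfzuhat'
Operation: split by spaces
Words found: 'njnpifov', 'plwt', 'kgkispjt', 'vmfzuhat'
Word count: 4


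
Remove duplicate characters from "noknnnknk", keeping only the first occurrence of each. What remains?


Input: 'noknnnknk'
Operation: keep first occurrence of each character
Scan: s[0]='n' new -> keep; s[1]='o' new -> keep; s[2]='k' new -> keep; s[3]='n' seen -> skip; s[4]='n' seen -> skip; s[5]='n' seen -> skip; s[6]='k' seen -> skip; s[7]='n' seen -> skip; s[8]='k' seen -> skip
Result: nok


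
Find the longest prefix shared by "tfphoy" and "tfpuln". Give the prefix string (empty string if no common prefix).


String 1: 'tfphoy'
String 2: 'tfpuln'
Compare position by position:
pos 0: 't' vs 't' match
pos 1: 'f' vs 'f' match
pos 2: 'p' vs 'p' match
pos 3: 'h' vs 'u' differ -> stop
Longest common prefix: "tfp" (length 3)


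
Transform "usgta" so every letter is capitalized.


Input string: 'usgta'
Operation: convert each letter to uppercase
Mapping: 'u'->'U', 's'->'S', 'g'->'G', 't'->'T', 'a'->'A'
Result: USGTA


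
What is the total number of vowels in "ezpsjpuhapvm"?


Input string: 'ezpsjpuhapvm'
Operation: count vowels (a, e, i, o, u)
Scan: s[0]='e' (vowel), s[1]='z', s[2]='p', s[3]='s', s[4]='j', s[5]='p', s[6]='u' (vowel), s[7]='h', s[8]='a' (vowel), s[9]='p', s[10]='v', s[11]='m'
Vowels found: 3
Result: 3


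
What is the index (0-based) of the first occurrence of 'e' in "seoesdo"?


Input string: 'seoesdo'
Target: 'e'
Scanning left to right: s[0]='s', s[1]='e'
First match at index: 1


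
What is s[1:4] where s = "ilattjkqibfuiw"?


Input string: 'ilattjkqibfuiw'
Operation: slice [1:4]
Extract characters: s[1]='l', s[2]='a', s[3]='t'
Result: lat


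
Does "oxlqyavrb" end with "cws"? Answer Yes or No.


Input string: 'oxlqyavrb'
Suffix to check: 'cws'
Last 3 characters of input: 'vrb'
Match: False
Result: No


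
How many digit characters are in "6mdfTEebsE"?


Input string: '6mdfTEebsE'
Operation: count digit characters (0-9)
Scan: '6'(digit), 'm', 'd', 'f', 'T', 'E', 'e', 'b', 's', 'E'
Digits found: 1
Result: 1
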